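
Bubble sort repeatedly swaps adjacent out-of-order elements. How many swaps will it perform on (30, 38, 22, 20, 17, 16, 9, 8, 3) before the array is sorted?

Minimum adjacent swaps = number of inversions (each swap of adjacent out-of-order elements removes one inversion and no swap can remove more).
Count inversions — for each element, later elements that are smaller:
30: 22, 20, 17, 16, 9, 8, 3 → 7
38: 22, 20, 17, 16, 9, 8, 3 → 7
22: 20, 17, 16, 9, 8, 3 → 6
20: 17, 16, 9, 8, 3 → 5
17: 16, 9, 8, 3 → 4
16: 9, 8, 3 → 3
9: 8, 3 → 2
8: 3 → 1
3: none → 0
Total inversions: 7 + 7 + 6 + 5 + 4 + 3 + 2 + 1 + 0 = 35

35 adjacent swaps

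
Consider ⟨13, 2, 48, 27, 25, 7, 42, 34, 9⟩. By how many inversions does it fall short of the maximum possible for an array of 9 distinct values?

Maximum inversions for 9 distinct elements is C(9, 2) = 9·8/2 = 36.
Current inversions — for each element, count later smaller elements:
13: 3
2: 0
48: 6
27: 3
25: 2
7: 0
42: 2
34: 1
9: 0
Current total: 3 + 0 + 6 + 3 + 2 + 0 + 2 + 1 + 0 = 17
Shortfall: 36 − 17 = 19

19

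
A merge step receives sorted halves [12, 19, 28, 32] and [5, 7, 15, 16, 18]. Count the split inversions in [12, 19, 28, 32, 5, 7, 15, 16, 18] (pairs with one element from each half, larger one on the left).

Take each right-half value and tally the left-half values above it:
r = 5: 12, 19, 28, 32 → 4
r = 7: 12, 19, 28, 32 → 4
r = 15: 19, 28, 32 → 3
r = 16: 19, 28, 32 → 3
r = 18: 19, 28, 32 → 3
Cross-inversions: 4 + 4 + 3 + 3 + 3 = 17

17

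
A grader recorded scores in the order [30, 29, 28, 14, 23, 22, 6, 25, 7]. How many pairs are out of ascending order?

Sweep left to right; for each value list the smaller values that follow it:
30 → 29, 28, 14, 23, 22, 6, 25, 7 → 8
29 → 28, 14, 23, 22, 6, 25, 7 → 7
28 → 14, 23, 22, 6, 25, 7 → 6
14 → 6, 7 → 2
23 → 22, 6, 7 → 3
22 → 6, 7 → 2
6 → none → 0
25 → 7 → 1
7 → none → 0
Sum: 8 + 7 + 6 + 2 + 3 + 2 + 0 + 1 + 0 = 29

29 inversions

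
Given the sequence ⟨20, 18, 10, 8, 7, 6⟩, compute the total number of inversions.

15 inversions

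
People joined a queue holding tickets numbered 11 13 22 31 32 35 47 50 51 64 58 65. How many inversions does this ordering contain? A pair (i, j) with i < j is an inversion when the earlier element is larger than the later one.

1

Element-by-element contributions:
11: 0
13: 0
22: 0
31: 0
32: 0
35: 0
47: 0
50: 0
51: 0
64: 1
58: 0
65: 0
Sum: 0 + 0 + 0 + 0 + 0 + 0 + 0 + 0 + 0 + 1 + 0 + 0 = 1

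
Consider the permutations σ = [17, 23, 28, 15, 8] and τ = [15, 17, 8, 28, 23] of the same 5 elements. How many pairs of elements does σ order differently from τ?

Assign each item its position (1..5) in the first ordering, then rewrite the second ordering as that position sequence:
positions: 17→1, 23→2, 28→3, 15→4, 8→5
second ordering as positions: [4, 1, 5, 3, 2]
Discordant pairs = inversions in this position sequence.
4: 1, 3, 2 → 3
1: 0
5: 3, 2 → 2
3: 2 → 1
2: 0
Total: 3 + 0 + 2 + 1 + 0 = 6

6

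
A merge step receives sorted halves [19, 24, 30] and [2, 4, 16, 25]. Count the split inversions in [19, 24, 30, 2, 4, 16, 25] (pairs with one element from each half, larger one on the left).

For each element r of the right run, count left-run elements greater than r:
r = 2: 19, 24, 30 → 3
r = 4: 19, 24, 30 → 3
r = 16: 19, 24, 30 → 3
r = 25: 30 → 1
Cross-inversions: 3 + 3 + 3 + 1 = 10

10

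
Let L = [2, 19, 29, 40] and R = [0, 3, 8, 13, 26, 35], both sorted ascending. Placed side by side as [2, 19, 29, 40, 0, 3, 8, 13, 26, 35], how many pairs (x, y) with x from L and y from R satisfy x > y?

16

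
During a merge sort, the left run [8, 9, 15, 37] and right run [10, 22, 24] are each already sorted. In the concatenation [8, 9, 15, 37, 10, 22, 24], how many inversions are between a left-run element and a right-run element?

4

Take each right-half value and tally the left-half values above it:
r = 10: 15, 37 → 2
r = 22: 37 → 1
r = 24: 37 → 1
Cross-inversions: 2 + 1 + 1 = 4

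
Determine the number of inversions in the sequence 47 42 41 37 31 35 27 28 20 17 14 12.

64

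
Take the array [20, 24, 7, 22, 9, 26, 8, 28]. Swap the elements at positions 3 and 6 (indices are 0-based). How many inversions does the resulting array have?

8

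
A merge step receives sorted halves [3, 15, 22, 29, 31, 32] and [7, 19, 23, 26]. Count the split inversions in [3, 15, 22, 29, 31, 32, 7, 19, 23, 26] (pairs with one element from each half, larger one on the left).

Take each right-half value and tally the left-half values above it:
r = 7: 15, 22, 29, 31, 32 → 5
r = 19: 22, 29, 31, 32 → 4
r = 23: 29, 31, 32 → 3
r = 26: 29, 31, 32 → 3
Cross-inversions: 5 + 4 + 3 + 3 = 15

There are 15 split inversions.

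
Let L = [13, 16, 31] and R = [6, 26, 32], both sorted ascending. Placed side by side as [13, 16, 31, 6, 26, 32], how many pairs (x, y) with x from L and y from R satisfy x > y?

4 cross-inversions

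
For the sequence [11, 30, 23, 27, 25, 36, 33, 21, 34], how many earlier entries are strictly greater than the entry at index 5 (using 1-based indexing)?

2 such elements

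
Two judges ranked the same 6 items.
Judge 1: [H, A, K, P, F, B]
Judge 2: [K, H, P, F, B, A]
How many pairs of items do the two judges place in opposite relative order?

Assign each item its position (1..6) in the first ordering, then rewrite the second ordering as that position sequence:
positions: H→1, A→2, K→3, P→4, F→5, B→6
second ordering as positions: [3, 1, 4, 5, 6, 2]
Discordant pairs = inversions in this position sequence.
3: 1, 2 → 2
1: 0
4: 2 → 1
5: 2 → 1
6: 2 → 1
2: 0
Total: 2 + 0 + 1 + 1 + 1 + 0 = 5

5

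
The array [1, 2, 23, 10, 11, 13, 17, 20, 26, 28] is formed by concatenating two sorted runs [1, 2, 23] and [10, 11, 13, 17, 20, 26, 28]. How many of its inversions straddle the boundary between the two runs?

5 split inversions

For each element r of the right run, count left-run elements greater than r:
r = 10: 23 → 1
r = 11: 23 → 1
r = 13: 23 → 1
r = 17: 23 → 1
r = 20: 23 → 1
r = 26: none → 0
r = 28: none → 0
Cross-inversions: 1 + 1 + 1 + 1 + 1 + 0 + 0 = 5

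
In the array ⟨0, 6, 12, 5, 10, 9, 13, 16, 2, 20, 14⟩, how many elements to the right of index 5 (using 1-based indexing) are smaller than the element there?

2

The element at index 5 is 10.
Elements after it: 9, 13, 16, 2, 20, 14
Those smaller than 10: 9, 2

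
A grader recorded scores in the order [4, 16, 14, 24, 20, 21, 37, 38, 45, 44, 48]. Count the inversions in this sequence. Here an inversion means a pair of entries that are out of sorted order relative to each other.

4 out-of-order pairs

Element-by-element contributions:
4 → none → 0
16 → 14 → 1
14 → none → 0
24 → 20, 21 → 2
20 → none → 0
21 → none → 0
37 → none → 0
38 → none → 0
45 → 44 → 1
44 → none → 0
48 → none → 0
Sum: 0 + 1 + 0 + 2 + 0 + 0 + 0 + 0 + 1 + 0 + 0 = 4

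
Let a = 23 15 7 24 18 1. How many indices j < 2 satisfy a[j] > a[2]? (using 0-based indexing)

2 such elements

The element at index 2 is 7.
Elements before it: 23, 15
Those larger than 7: 23, 15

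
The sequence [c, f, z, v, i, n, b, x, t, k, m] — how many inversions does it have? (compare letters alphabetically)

There are 25 out-of-order pairs.

Sweep left to right; for each value list the smaller values that follow it:
c → b → 1
f → b → 1
z → v, i, n, b, x, t, k, m → 8
v → i, n, b, t, k, m → 6
i → b → 1
n → b, k, m → 3
b → none → 0
x → t, k, m → 3
t → k, m → 2
k → none → 0
m → none → 0
Sum: 1 + 1 + 8 + 6 + 1 + 3 + 0 + 3 + 2 + 0 + 0 = 25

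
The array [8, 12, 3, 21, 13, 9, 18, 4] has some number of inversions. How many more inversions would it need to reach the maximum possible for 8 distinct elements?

15

Maximum inversions for 8 distinct elements is C(8, 2) = 8·7/2 = 28.
Current inversions — for each element, count later smaller elements:
8: 2
12: 3
3: 0
21: 4
13: 2
9: 1
18: 1
4: 0
Current total: 2 + 3 + 0 + 4 + 2 + 1 + 1 + 0 = 13
Shortfall: 28 − 13 = 15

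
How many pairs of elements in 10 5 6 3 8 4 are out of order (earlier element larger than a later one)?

10 inversions

Inversion pairs (indices are 1-based):
(1,2): 10 > 5
(1,3): 10 > 6
(1,4): 10 > 3
(1,5): 10 > 8
(1,6): 10 > 4
(2,4): 5 > 3
(2,6): 5 > 4
(3,4): 6 > 3
(3,6): 6 > 4
(5,6): 8 > 4
That's 10 pairs.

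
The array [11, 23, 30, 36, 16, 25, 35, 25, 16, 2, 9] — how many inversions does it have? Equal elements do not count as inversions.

For each element, count later entries that are smaller:
11 → 2, 9 → 2
23 → 16, 16, 2, 9 → 4
30 → 16, 25, 25, 16, 2, 9 → 6
36 → 16, 25, 35, 25, 16, 2, 9 → 7
16 → 2, 9 → 2
25 → 16, 2, 9 → 3
35 → 25, 16, 2, 9 → 4
25 → 16, 2, 9 → 3
16 → 2, 9 → 2
2 → none → 0
9 → none → 0
Sum: 2 + 4 + 6 + 7 + 2 + 3 + 4 + 3 + 2 + 0 + 0 = 33

33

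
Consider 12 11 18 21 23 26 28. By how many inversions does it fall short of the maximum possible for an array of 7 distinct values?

20 inversions short

Maximum inversions for 7 distinct elements is C(7, 2) = 7·6/2 = 21.
Current inversions — for each element, count later smaller elements:
12: 1
11: 0
18: 0
21: 0
23: 0
26: 0
28: 0
Current total: 1 + 0 + 0 + 0 + 0 + 0 + 0 = 1
Shortfall: 21 − 1 = 20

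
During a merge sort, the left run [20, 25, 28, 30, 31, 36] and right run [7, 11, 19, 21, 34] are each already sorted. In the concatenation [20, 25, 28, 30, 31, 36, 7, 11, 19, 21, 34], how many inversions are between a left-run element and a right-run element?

24 cross-inversions

Count, for every r in R, how many entries of L exceed r:
r = 7: 20, 25, 28, 30, 31, 36 → 6
r = 11: 20, 25, 28, 30, 31, 36 → 6
r = 19: 20, 25, 28, 30, 31, 36 → 6
r = 21: 25, 28, 30, 31, 36 → 5
r = 34: 36 → 1
Cross-inversions: 6 + 6 + 6 + 5 + 1 = 24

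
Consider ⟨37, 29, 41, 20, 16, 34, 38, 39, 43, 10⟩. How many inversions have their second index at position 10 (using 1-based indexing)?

The element at index 10 is 10.
Elements before it: 37, 29, 41, 20, 16, 34, 38, 39, 43
Those larger than 10: 37, 29, 41, 20, 16, 34, 38, 39, 43

9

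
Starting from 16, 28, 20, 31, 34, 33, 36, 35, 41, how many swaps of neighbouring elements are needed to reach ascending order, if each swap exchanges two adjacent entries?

3

The minimum number of adjacent swaps to sort an array equals its inversion count, since every such swap removes exactly one inversion.
Count inversions — for each element, later elements that are smaller:
16: none → 0
28: 20 → 1
20: none → 0
31: none → 0
34: 33 → 1
33: none → 0
36: 35 → 1
35: none → 0
41: none → 0
Total inversions: 0 + 1 + 0 + 0 + 1 + 0 + 1 + 0 + 0 = 3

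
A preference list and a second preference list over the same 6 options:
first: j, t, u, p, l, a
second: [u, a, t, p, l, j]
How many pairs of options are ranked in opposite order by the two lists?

Assign each item its position (1..6) in the first ordering, then rewrite the second ordering as that position sequence:
positions: j→1, t→2, u→3, p→4, l→5, a→6
second ordering as positions: [3, 6, 2, 4, 5, 1]
Discordant pairs = inversions in this position sequence.
3: 2, 1 → 2
6: 2, 4, 5, 1 → 4
2: 1 → 1
4: 1 → 1
5: 1 → 1
1: 0
Total: 2 + 4 + 1 + 1 + 1 + 0 = 9

9 pairs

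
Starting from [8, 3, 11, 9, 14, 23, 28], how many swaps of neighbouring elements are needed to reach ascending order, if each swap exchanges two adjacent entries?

Each adjacent swap fixes exactly one inversion, so the minimum swap count equals the number of inversions.
Count inversions — for each element, later elements that are smaller:
8: 3 → 1
3: none → 0
11: 9 → 1
9: none → 0
14: none → 0
23: none → 0
28: none → 0
Total inversions: 1 + 0 + 1 + 0 + 0 + 0 + 0 = 2

2 swaps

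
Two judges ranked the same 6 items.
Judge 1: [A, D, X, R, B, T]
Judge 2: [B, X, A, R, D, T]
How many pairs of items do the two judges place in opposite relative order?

Assign each item its position (1..6) in the first ordering, then rewrite the second ordering as that position sequence:
positions: A→1, D→2, X→3, R→4, B→5, T→6
second ordering as positions: [5, 3, 1, 4, 2, 6]
Discordant pairs = inversions in this position sequence.
5: 3, 1, 4, 2 → 4
3: 1, 2 → 2
1: 0
4: 2 → 1
2: 0
6: 0
Total: 4 + 2 + 0 + 1 + 0 + 0 = 7

7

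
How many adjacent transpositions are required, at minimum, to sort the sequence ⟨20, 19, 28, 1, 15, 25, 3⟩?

Each adjacent swap fixes exactly one inversion, so the minimum swap count equals the number of inversions.
Count inversions — for each element, later elements that are smaller:
20: 19, 1, 15, 3 → 4
19: 1, 15, 3 → 3
28: 1, 15, 25, 3 → 4
1: none → 0
15: 3 → 1
25: 3 → 1
3: none → 0
Total inversions: 4 + 3 + 4 + 0 + 1 + 1 + 0 = 13

There are 13 adjacent swaps.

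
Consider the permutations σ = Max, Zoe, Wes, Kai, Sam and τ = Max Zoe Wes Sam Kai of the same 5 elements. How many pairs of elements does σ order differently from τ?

Assign each item its position (1..5) in the first ordering, then rewrite the second ordering as that position sequence:
positions: Max→1, Zoe→2, Wes→3, Kai→4, Sam→5
second ordering as positions: [1, 2, 3, 5, 4]
Discordant pairs = inversions in this position sequence.
1: 0
2: 0
3: 0
5: 4 → 1
4: 0
Total: 0 + 0 + 0 + 1 + 0 = 1

1 discordant pair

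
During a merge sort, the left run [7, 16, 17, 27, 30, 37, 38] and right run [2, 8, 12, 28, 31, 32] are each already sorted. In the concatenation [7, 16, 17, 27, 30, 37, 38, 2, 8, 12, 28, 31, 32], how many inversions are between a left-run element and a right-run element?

Count, for every r in R, how many entries of L exceed r:
r = 2: 7, 16, 17, 27, 30, 37, 38 → 7
r = 8: 16, 17, 27, 30, 37, 38 → 6
r = 12: 16, 17, 27, 30, 37, 38 → 6
r = 28: 30, 37, 38 → 3
r = 31: 37, 38 → 2
r = 32: 37, 38 → 2
Cross-inversions: 7 + 6 + 6 + 3 + 2 + 2 = 26

There are 26 split inversions.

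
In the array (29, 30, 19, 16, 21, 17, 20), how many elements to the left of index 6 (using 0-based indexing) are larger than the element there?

The element at index 6 is 20.
Elements before it: 29, 30, 19, 16, 21, 17
Those larger than 20: 29, 30, 21

3 such elements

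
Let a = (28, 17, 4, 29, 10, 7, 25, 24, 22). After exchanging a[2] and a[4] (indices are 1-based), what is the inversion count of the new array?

20 inversions

Positions 2 and 4 hold 17 and 29; after swapping, the array is [28, 29, 4, 17, 10, 7, 25, 24, 22].
Element-by-element contributions:
28 → 4, 17, 10, 7, 25, 24, 22 → 7
29 → 4, 17, 10, 7, 25, 24, 22 → 7
4 → none → 0
17 → 10, 7 → 2
10 → 7 → 1
7 → none → 0
25 → 24, 22 → 2
24 → 22 → 1
22 → none → 0
Sum: 7 + 7 + 0 + 2 + 1 + 0 + 2 + 1 + 0 = 20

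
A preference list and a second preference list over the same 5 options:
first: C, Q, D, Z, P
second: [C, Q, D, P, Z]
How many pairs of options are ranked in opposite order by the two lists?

Pairs: 1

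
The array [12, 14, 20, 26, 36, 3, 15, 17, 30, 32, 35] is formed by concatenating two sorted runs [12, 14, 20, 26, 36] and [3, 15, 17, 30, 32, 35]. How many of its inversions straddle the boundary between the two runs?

14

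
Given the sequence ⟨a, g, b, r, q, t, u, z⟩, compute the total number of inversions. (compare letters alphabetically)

Out-of-order pairs: 2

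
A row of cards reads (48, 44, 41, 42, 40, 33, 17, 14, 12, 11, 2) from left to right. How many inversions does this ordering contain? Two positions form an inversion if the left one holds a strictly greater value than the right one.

Count, for each position, how many later elements it exceeds:
48 → 44, 41, 42, 40, 33, 17, 14, 12, 11, 2 → 10
44 → 41, 42, 40, 33, 17, 14, 12, 11, 2 → 9
41 → 40, 33, 17, 14, 12, 11, 2 → 7
42 → 40, 33, 17, 14, 12, 11, 2 → 7
40 → 33, 17, 14, 12, 11, 2 → 6
33 → 17, 14, 12, 11, 2 → 5
17 → 14, 12, 11, 2 → 4
14 → 12, 11, 2 → 3
12 → 11, 2 → 2
11 → 2 → 1
2 → none → 0
Sum: 10 + 9 + 7 + 7 + 6 + 5 + 4 + 3 + 2 + 1 + 0 = 54

54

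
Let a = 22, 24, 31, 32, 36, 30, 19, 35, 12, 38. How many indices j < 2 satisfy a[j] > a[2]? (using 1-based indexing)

0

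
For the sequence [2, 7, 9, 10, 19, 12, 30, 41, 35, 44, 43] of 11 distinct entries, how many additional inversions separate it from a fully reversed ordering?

52 inversions short

Maximum inversions for 11 distinct elements is C(11, 2) = 11·10/2 = 55.
Current inversions — for each element, count later smaller elements:
2: 0
7: 0
9: 0
10: 0
19: 1
12: 0
30: 0
41: 1
35: 0
44: 1
43: 0
Current total: 0 + 0 + 0 + 0 + 1 + 0 + 0 + 1 + 0 + 1 + 0 = 3
Shortfall: 55 − 3 = 52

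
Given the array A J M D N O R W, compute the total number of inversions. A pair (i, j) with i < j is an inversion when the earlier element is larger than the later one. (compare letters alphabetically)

2

Sweep left to right; for each value list the smaller values that follow it:
A → none → 0
J → D → 1
M → D → 1
D → none → 0
N → none → 0
O → none → 0
R → none → 0
W → none → 0
Sum: 0 + 1 + 1 + 0 + 0 + 0 + 0 + 0 = 2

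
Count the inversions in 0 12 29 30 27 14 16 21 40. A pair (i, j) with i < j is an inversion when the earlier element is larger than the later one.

There are 11 out-of-order pairs.

Count, for each position, how many later elements it exceeds:
0: 0
12: 0
29: 4
30: 4
27: 3
14: 0
16: 0
21: 0
40: 0
Sum: 0 + 0 + 4 + 4 + 3 + 0 + 0 + 0 + 0 = 11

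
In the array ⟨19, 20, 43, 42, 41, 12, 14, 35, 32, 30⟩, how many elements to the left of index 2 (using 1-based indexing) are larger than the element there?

The element at index 2 is 20.
Elements before it: 19
None of them are larger than 20.

0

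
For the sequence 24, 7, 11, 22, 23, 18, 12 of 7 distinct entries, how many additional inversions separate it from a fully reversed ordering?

Maximum inversions for 7 distinct elements is C(7, 2) = 7·6/2 = 21.
Current inversions — for each element, count later smaller elements:
24: 6
7: 0
11: 0
22: 2
23: 2
18: 1
12: 0
Current total: 6 + 0 + 0 + 2 + 2 + 1 + 0 = 11
Shortfall: 21 − 11 = 10

10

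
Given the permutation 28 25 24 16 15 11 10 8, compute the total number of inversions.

Count, for each position, how many later elements it exceeds:
28 → 25, 24, 16, 15, 11, 10, 8 → 7
25 → 24, 16, 15, 11, 10, 8 → 6
24 → 16, 15, 11, 10, 8 → 5
16 → 15, 11, 10, 8 → 4
15 → 11, 10, 8 → 3
11 → 10, 8 → 2
10 → 8 → 1
8 → none → 0
Sum: 7 + 6 + 5 + 4 + 3 + 2 + 1 + 0 = 28

28 out-of-order pairs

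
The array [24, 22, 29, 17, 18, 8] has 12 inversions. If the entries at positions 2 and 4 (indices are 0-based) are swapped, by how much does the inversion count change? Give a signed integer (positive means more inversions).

-1

Positions 2 and 4 hold 29 and 18; after swapping, the array is [24, 22, 18, 17, 29, 8].
Element-by-element contributions:
24 → 22, 18, 17, 8 → 4
22 → 18, 17, 8 → 3
18 → 17, 8 → 2
17 → 8 → 1
29 → 8 → 1
8 → none → 0
Sum: 4 + 3 + 2 + 1 + 1 + 0 = 11
Change: 11 − 12 = -1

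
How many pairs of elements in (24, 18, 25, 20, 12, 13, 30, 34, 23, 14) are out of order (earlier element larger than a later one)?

Sweep left to right; for each value list the smaller values that follow it:
24 → 18, 20, 12, 13, 23, 14 → 6
18 → 12, 13, 14 → 3
25 → 20, 12, 13, 23, 14 → 5
20 → 12, 13, 14 → 3
12 → none → 0
13 → none → 0
30 → 23, 14 → 2
34 → 23, 14 → 2
23 → 14 → 1
14 → none → 0
Sum: 6 + 3 + 5 + 3 + 0 + 0 + 2 + 2 + 1 + 0 = 22

22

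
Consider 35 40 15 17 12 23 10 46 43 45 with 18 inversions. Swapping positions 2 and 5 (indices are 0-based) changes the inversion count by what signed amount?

+3

Positions 2 and 5 hold 15 and 23; after swapping, the array is [35, 40, 23, 17, 12, 15, 10, 46, 43, 45].
Element-by-element contributions:
35 → 23, 17, 12, 15, 10 → 5
40 → 23, 17, 12, 15, 10 → 5
23 → 17, 12, 15, 10 → 4
17 → 12, 15, 10 → 3
12 → 10 → 1
15 → 10 → 1
10 → none → 0
46 → 43, 45 → 2
43 → none → 0
45 → none → 0
Sum: 5 + 5 + 4 + 3 + 1 + 1 + 0 + 2 + 0 + 0 = 21
Change: 21 − 18 = +3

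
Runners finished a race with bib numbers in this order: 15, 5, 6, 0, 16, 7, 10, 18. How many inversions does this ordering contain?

9

For each element, count later entries that are smaller:
15: 5
5: 1
6: 1
0: 0
16: 2
7: 0
10: 0
18: 0
Sum: 5 + 1 + 1 + 0 + 2 + 0 + 0 + 0 = 9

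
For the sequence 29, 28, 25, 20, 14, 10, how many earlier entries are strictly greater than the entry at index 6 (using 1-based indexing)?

The element at index 6 is 10.
Elements before it: 29, 28, 25, 20, 14
Those larger than 10: 29, 28, 25, 20, 14

5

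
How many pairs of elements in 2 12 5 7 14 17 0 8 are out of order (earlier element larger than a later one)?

11 inversions

For each element, count later entries that are smaller:
2 → 0 → 1
12 → 5, 7, 0, 8 → 4
5 → 0 → 1
7 → 0 → 1
14 → 0, 8 → 2
17 → 0, 8 → 2
0 → none → 0
8 → none → 0
Sum: 1 + 4 + 1 + 1 + 2 + 2 + 0 + 0 = 11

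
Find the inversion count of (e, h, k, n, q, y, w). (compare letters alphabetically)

Out-of-order index pairs (1-indexed):
(6,7): y > w
That's 1 pair.

There is 1 inversion.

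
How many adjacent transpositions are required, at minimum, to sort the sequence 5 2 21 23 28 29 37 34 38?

2 swaps

Minimum adjacent swaps = number of inversions (each swap of adjacent out-of-order elements removes one inversion and no swap can remove more).
Count inversions — for each element, later elements that are smaller:
5: 2 → 1
2: none → 0
21: none → 0
23: none → 0
28: none → 0
29: none → 0
37: 34 → 1
34: none → 0
38: none → 0
Total inversions: 1 + 0 + 0 + 0 + 0 + 0 + 1 + 0 + 0 = 2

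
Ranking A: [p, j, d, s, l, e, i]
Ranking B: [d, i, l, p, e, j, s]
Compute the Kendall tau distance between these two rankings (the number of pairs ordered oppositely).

Assign each item its position (1..7) in the first ordering, then rewrite the second ordering as that position sequence:
positions: p→1, j→2, d→3, s→4, l→5, e→6, i→7
second ordering as positions: [3, 7, 5, 1, 6, 2, 4]
Discordant pairs = inversions in this position sequence.
3: 1, 2 → 2
7: 5, 1, 6, 2, 4 → 5
5: 1, 2, 4 → 3
1: 0
6: 2, 4 → 2
2: 0
4: 0
Total: 2 + 5 + 3 + 0 + 2 + 0 + 0 = 12

12 discordant pairs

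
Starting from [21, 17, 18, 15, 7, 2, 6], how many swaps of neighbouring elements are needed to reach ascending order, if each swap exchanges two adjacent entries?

There are 19 swaps.

Minimum adjacent swaps = number of inversions (each swap of adjacent out-of-order elements removes one inversion and no swap can remove more).
Count inversions — for each element, later elements that are smaller:
21: 17, 18, 15, 7, 2, 6 → 6
17: 15, 7, 2, 6 → 4
18: 15, 7, 2, 6 → 4
15: 7, 2, 6 → 3
7: 2, 6 → 2
2: none → 0
6: none → 0
Total inversions: 6 + 4 + 4 + 3 + 2 + 0 + 0 = 19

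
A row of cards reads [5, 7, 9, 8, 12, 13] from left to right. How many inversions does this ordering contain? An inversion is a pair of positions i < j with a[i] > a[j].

1

Inversion pairs (indices are 1-based):
(3,4): 9 > 8
That's 1 pair.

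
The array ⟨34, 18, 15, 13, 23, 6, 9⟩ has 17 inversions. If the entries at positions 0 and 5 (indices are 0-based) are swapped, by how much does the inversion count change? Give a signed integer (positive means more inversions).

Positions 0 and 5 hold 34 and 6; after swapping, the array is [6, 18, 15, 13, 23, 34, 9].
Element-by-element contributions:
6: 0
18: 3
15: 2
13: 1
23: 1
34: 1
9: 0
Sum: 0 + 3 + 2 + 1 + 1 + 1 + 0 = 8
Change: 8 − 17 = -9

-9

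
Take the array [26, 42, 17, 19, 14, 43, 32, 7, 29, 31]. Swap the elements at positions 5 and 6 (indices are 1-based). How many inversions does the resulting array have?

Inversions: 24

Positions 5 and 6 hold 14 and 43; after swapping, the array is [26, 42, 17, 19, 43, 14, 32, 7, 29, 31].
Sweep left to right; for each value list the smaller values that follow it:
26 → 17, 19, 14, 7 → 4
42 → 17, 19, 14, 32, 7, 29, 31 → 7
17 → 14, 7 → 2
19 → 14, 7 → 2
43 → 14, 32, 7, 29, 31 → 5
14 → 7 → 1
32 → 7, 29, 31 → 3
7 → none → 0
29 → none → 0
31 → none → 0
Sum: 4 + 7 + 2 + 2 + 5 + 1 + 3 + 0 + 0 + 0 = 24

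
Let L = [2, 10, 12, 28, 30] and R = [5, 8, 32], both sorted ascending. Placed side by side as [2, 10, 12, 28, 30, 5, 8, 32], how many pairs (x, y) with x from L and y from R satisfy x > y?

8 split inversions

For each element r of the right run, count left-run elements greater than r:
r = 5: 10, 12, 28, 30 → 4
r = 8: 10, 12, 28, 30 → 4
r = 32: none → 0
Cross-inversions: 4 + 4 + 0 = 8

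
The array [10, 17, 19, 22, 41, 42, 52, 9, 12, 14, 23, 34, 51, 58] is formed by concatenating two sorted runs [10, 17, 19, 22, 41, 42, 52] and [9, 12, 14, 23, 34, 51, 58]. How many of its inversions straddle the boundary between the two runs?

For each element r of the right run, count left-run elements greater than r:
r = 9: 10, 17, 19, 22, 41, 42, 52 → 7
r = 12: 17, 19, 22, 41, 42, 52 → 6
r = 14: 17, 19, 22, 41, 42, 52 → 6
r = 23: 41, 42, 52 → 3
r = 34: 41, 42, 52 → 3
r = 51: 52 → 1
r = 58: none → 0
Cross-inversions: 7 + 6 + 6 + 3 + 3 + 1 + 0 = 26

26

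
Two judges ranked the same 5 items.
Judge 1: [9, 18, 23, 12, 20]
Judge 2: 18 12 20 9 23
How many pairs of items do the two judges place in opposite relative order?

5 discordant pairs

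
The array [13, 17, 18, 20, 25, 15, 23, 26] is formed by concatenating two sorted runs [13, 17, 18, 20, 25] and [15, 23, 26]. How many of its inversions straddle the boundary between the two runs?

5

For each element r of the right run, count left-run elements greater than r:
r = 15: 17, 18, 20, 25 → 4
r = 23: 25 → 1
r = 26: none → 0
Cross-inversions: 4 + 1 + 0 = 5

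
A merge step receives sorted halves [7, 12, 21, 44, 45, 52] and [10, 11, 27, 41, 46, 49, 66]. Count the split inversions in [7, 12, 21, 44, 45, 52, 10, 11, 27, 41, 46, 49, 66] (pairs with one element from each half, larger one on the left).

Take each right-half value and tally the left-half values above it:
r = 10: 12, 21, 44, 45, 52 → 5
r = 11: 12, 21, 44, 45, 52 → 5
r = 27: 44, 45, 52 → 3
r = 41: 44, 45, 52 → 3
r = 46: 52 → 1
r = 49: 52 → 1
r = 66: none → 0
Cross-inversions: 5 + 5 + 3 + 3 + 1 + 1 + 0 = 18

There are 18 cross-inversions.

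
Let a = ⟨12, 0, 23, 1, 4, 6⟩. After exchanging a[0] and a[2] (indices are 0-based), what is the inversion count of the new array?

Positions 0 and 2 hold 12 and 23; after swapping, the array is [23, 0, 12, 1, 4, 6].
Element-by-element contributions:
23: 5
0: 0
12: 3
1: 0
4: 0
6: 0
Sum: 5 + 0 + 3 + 0 + 0 + 0 = 8

8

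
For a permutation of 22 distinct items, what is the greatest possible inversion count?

231 inversions

A reversed (strictly descending) arrangement makes every pair an inversion, giving C(22, 2) inversions.
C(22, 2) = 22·21/2 = 231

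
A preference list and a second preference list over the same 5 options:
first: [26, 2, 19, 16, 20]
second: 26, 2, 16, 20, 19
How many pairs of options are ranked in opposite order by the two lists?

2

Assign each item its position (1..5) in the first ordering, then rewrite the second ordering as that position sequence:
positions: 26→1, 2→2, 19→3, 16→4, 20→5
second ordering as positions: [1, 2, 4, 5, 3]
Discordant pairs = inversions in this position sequence.
1: 0
2: 0
4: 3 → 1
5: 3 → 1
3: 0
Total: 0 + 0 + 1 + 1 + 0 = 2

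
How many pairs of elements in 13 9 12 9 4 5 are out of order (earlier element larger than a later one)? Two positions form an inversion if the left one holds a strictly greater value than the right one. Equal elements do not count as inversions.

Listing every pair i<j with a[i]>a[j] (using 0-based positions):
(0,1): 13 > 9
(0,2): 13 > 12
(0,3): 13 > 9
(0,4): 13 > 4
(0,5): 13 > 5
(1,4): 9 > 4
(1,5): 9 > 5
(2,3): 12 > 9
(2,4): 12 > 4
(2,5): 12 > 5
(3,4): 9 > 4
(3,5): 9 > 5
That's 12 pairs.

12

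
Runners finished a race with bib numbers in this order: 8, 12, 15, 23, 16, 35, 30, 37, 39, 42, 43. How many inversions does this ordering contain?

Element-by-element contributions:
8: 0
12: 0
15: 0
23: 1
16: 0
35: 1
30: 0
37: 0
39: 0
42: 0
43: 0
Sum: 0 + 0 + 0 + 1 + 0 + 1 + 0 + 0 + 0 + 0 + 0 = 2

2 inversions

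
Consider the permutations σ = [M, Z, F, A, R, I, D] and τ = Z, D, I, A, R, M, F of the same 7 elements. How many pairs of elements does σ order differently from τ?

There are 14 discordant pairs.

Assign each item its position (1..7) in the first ordering, then rewrite the second ordering as that position sequence:
positions: M→1, Z→2, F→3, A→4, R→5, I→6, D→7
second ordering as positions: [2, 7, 6, 4, 5, 1, 3]
Discordant pairs = inversions in this position sequence.
2: 1 → 1
7: 6, 4, 5, 1, 3 → 5
6: 4, 5, 1, 3 → 4
4: 1, 3 → 2
5: 1, 3 → 2
1: 0
3: 0
Total: 1 + 5 + 4 + 2 + 2 + 0 + 0 = 14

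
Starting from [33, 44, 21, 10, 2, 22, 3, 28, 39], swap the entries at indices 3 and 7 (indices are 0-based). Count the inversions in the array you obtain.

22 inversions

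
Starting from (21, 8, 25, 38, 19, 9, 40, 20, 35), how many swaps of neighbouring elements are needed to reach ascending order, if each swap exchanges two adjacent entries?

Each adjacent swap fixes exactly one inversion, so the minimum swap count equals the number of inversions.
Count inversions — for each element, later elements that are smaller:
21: 8, 19, 9, 20 → 4
8: none → 0
25: 19, 9, 20 → 3
38: 19, 9, 20, 35 → 4
19: 9 → 1
9: none → 0
40: 20, 35 → 2
20: none → 0
35: none → 0
Total inversions: 4 + 0 + 3 + 4 + 1 + 0 + 2 + 0 + 0 = 14

14 adjacent swaps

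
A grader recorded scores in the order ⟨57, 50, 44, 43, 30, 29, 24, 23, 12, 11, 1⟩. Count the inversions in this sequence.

Sweep left to right; for each value list the smaller values that follow it:
57 → 50, 44, 43, 30, 29, 24, 23, 12, 11, 1 → 10
50 → 44, 43, 30, 29, 24, 23, 12, 11, 1 → 9
44 → 43, 30, 29, 24, 23, 12, 11, 1 → 8
43 → 30, 29, 24, 23, 12, 11, 1 → 7
30 → 29, 24, 23, 12, 11, 1 → 6
29 → 24, 23, 12, 11, 1 → 5
24 → 23, 12, 11, 1 → 4
23 → 12, 11, 1 → 3
12 → 11, 1 → 2
11 → 1 → 1
1 → none → 0
Sum: 10 + 9 + 8 + 7 + 6 + 5 + 4 + 3 + 2 + 1 + 0 = 55

55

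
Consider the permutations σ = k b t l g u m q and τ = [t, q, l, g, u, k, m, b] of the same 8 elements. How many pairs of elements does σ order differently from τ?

Assign each item its position (1..8) in the first ordering, then rewrite the second ordering as that position sequence:
positions: k→1, b→2, t→3, l→4, g→5, u→6, m→7, q→8
second ordering as positions: [3, 8, 4, 5, 6, 1, 7, 2]
Discordant pairs = inversions in this position sequence.
3: 1, 2 → 2
8: 4, 5, 6, 1, 7, 2 → 6
4: 1, 2 → 2
5: 1, 2 → 2
6: 1, 2 → 2
1: 0
7: 2 → 1
2: 0
Total: 2 + 6 + 2 + 2 + 2 + 0 + 1 + 0 = 15

There are 15 discordant pairs.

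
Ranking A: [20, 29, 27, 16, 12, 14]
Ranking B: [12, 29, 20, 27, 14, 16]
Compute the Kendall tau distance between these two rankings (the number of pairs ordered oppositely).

6 discordant pairs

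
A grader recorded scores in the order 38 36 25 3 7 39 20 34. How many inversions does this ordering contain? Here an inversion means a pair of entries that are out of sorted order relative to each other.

16 out-of-order pairs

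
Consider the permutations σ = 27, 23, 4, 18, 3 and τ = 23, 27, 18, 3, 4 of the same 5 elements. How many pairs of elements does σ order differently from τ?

3

Assign each item its position (1..5) in the first ordering, then rewrite the second ordering as that position sequence:
positions: 27→1, 23→2, 4→3, 18→4, 3→5
second ordering as positions: [2, 1, 4, 5, 3]
Discordant pairs = inversions in this position sequence.
2: 1 → 1
1: 0
4: 3 → 1
5: 3 → 1
3: 0
Total: 1 + 0 + 1 + 1 + 0 = 3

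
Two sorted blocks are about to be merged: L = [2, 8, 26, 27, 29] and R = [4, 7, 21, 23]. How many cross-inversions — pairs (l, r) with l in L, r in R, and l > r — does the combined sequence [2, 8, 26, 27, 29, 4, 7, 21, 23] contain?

There are 14 split inversions.

Count, for every r in R, how many entries of L exceed r:
r = 4: 8, 26, 27, 29 → 4
r = 7: 8, 26, 27, 29 → 4
r = 21: 26, 27, 29 → 3
r = 23: 26, 27, 29 → 3
Cross-inversions: 4 + 4 + 3 + 3 = 14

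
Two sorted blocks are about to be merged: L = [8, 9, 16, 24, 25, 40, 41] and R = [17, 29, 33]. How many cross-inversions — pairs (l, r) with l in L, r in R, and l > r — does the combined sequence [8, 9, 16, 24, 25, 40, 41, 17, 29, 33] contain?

8 split inversions

Take each right-half value and tally the left-half values above it:
r = 17: 24, 25, 40, 41 → 4
r = 29: 40, 41 → 2
r = 33: 40, 41 → 2
Cross-inversions: 4 + 2 + 2 = 8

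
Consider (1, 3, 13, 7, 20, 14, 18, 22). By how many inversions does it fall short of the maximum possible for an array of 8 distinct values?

25

Maximum inversions for 8 distinct elements is C(8, 2) = 8·7/2 = 28.
Current inversions — for each element, count later smaller elements:
1: 0
3: 0
13: 1
7: 0
20: 2
14: 0
18: 0
22: 0
Current total: 0 + 0 + 1 + 0 + 2 + 0 + 0 + 0 = 3
Shortfall: 28 − 3 = 25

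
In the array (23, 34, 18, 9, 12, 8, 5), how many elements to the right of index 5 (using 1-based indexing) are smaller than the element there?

The element at index 5 is 12.
Elements after it: 8, 5
Those smaller than 12: 8, 5

2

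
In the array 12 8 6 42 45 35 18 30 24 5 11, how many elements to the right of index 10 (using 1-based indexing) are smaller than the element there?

0 such elements

The element at index 10 is 5.
Elements after it: 11
None of them are smaller than 5.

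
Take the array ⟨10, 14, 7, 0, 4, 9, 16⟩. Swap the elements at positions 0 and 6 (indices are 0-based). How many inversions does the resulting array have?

13 inversions

Positions 0 and 6 hold 10 and 16; after swapping, the array is [16, 14, 7, 0, 4, 9, 10].
Element-by-element contributions:
16 → 14, 7, 0, 4, 9, 10 → 6
14 → 7, 0, 4, 9, 10 → 5
7 → 0, 4 → 2
0 → none → 0
4 → none → 0
9 → none → 0
10 → none → 0
Sum: 6 + 5 + 2 + 0 + 0 + 0 + 0 = 13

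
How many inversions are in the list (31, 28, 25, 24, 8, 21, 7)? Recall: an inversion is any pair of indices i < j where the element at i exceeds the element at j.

Sweep left to right; for each value list the smaller values that follow it:
31: 6
28: 5
25: 4
24: 3
8: 1
21: 1
7: 0
Sum: 6 + 5 + 4 + 3 + 1 + 1 + 0 = 20

20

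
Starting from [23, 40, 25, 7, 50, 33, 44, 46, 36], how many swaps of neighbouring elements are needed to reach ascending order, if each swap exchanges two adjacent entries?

12 adjacent swaps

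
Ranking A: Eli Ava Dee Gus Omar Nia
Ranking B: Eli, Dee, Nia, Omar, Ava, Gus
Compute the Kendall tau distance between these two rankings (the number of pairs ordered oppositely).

Assign each item its position (1..6) in the first ordering, then rewrite the second ordering as that position sequence:
positions: Eli→1, Ava→2, Dee→3, Gus→4, Omar→5, Nia→6
second ordering as positions: [1, 3, 6, 5, 2, 4]
Discordant pairs = inversions in this position sequence.
1: 0
3: 2 → 1
6: 5, 2, 4 → 3
5: 2, 4 → 2
2: 0
4: 0
Total: 0 + 1 + 3 + 2 + 0 + 0 = 6

Discordant pairs: 6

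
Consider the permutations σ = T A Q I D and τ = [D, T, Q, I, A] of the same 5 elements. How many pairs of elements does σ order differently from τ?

There are 6 discordant pairs.

Assign each item its position (1..5) in the first ordering, then rewrite the second ordering as that position sequence:
positions: T→1, A→2, Q→3, I→4, D→5
second ordering as positions: [5, 1, 3, 4, 2]
Discordant pairs = inversions in this position sequence.
5: 1, 3, 4, 2 → 4
1: 0
3: 2 → 1
4: 2 → 1
2: 0
Total: 4 + 0 + 1 + 1 + 0 = 6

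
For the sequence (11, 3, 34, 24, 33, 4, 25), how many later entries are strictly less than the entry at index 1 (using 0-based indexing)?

0

The element at index 1 is 3.
Elements after it: 34, 24, 33, 4, 25
None of them are smaller than 3.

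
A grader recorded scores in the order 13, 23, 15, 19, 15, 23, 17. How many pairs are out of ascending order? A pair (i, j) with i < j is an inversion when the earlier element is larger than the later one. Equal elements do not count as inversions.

7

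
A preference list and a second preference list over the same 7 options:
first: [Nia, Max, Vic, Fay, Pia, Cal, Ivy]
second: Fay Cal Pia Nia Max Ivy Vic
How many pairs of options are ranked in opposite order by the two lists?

11 pairs

Assign each item its position (1..7) in the first ordering, then rewrite the second ordering as that position sequence:
positions: Nia→1, Max→2, Vic→3, Fay→4, Pia→5, Cal→6, Ivy→7
second ordering as positions: [4, 6, 5, 1, 2, 7, 3]
Discordant pairs = inversions in this position sequence.
4: 1, 2, 3 → 3
6: 5, 1, 2, 3 → 4
5: 1, 2, 3 → 3
1: 0
2: 0
7: 3 → 1
3: 0
Total: 3 + 4 + 3 + 0 + 0 + 1 + 0 = 11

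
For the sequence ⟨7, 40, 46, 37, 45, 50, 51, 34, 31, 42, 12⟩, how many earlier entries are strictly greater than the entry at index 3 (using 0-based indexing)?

2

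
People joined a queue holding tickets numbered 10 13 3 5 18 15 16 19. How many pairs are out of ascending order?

Sweep left to right; for each value list the smaller values that follow it:
10: 2
13: 2
3: 0
5: 0
18: 2
15: 0
16: 0
19: 0
Sum: 2 + 2 + 0 + 0 + 2 + 0 + 0 + 0 = 6

6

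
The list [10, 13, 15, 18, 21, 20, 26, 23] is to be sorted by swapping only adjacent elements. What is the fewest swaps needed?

The minimum number of adjacent swaps to sort an array equals its inversion count, since every such swap removes exactly one inversion.
Count inversions — for each element, later elements that are smaller:
10: none → 0
13: none → 0
15: none → 0
18: none → 0
21: 20 → 1
20: none → 0
26: 23 → 1
23: none → 0
Total inversions: 0 + 0 + 0 + 0 + 1 + 0 + 1 + 0 = 2

2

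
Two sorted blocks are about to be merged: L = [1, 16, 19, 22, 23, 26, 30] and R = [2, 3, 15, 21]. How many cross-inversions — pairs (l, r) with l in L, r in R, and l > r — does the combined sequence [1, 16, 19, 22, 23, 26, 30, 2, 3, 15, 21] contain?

Split inversions: 22

For each element r of the right run, count left-run elements greater than r:
r = 2: 16, 19, 22, 23, 26, 30 → 6
r = 3: 16, 19, 22, 23, 26, 30 → 6
r = 15: 16, 19, 22, 23, 26, 30 → 6
r = 21: 22, 23, 26, 30 → 4
Cross-inversions: 6 + 6 + 6 + 4 = 22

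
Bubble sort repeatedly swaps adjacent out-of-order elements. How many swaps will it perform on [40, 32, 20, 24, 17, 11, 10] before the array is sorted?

The minimum number of adjacent swaps to sort an array equals its inversion count, since every such swap removes exactly one inversion.
Count inversions — for each element, later elements that are smaller:
40: 32, 20, 24, 17, 11, 10 → 6
32: 20, 24, 17, 11, 10 → 5
20: 17, 11, 10 → 3
24: 17, 11, 10 → 3
17: 11, 10 → 2
11: 10 → 1
10: none → 0
Total inversions: 6 + 5 + 3 + 3 + 2 + 1 + 0 = 20

20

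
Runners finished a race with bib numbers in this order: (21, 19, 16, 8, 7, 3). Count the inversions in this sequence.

15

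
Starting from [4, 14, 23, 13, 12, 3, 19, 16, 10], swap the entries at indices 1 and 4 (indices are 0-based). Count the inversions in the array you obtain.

16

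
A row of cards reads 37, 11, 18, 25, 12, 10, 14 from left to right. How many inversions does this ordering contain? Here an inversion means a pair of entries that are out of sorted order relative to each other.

14

Sweep left to right; for each value list the smaller values that follow it:
37 → 11, 18, 25, 12, 10, 14 → 6
11 → 10 → 1
18 → 12, 10, 14 → 3
25 → 12, 10, 14 → 3
12 → 10 → 1
10 → none → 0
14 → none → 0
Sum: 6 + 1 + 3 + 3 + 1 + 0 + 0 = 14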